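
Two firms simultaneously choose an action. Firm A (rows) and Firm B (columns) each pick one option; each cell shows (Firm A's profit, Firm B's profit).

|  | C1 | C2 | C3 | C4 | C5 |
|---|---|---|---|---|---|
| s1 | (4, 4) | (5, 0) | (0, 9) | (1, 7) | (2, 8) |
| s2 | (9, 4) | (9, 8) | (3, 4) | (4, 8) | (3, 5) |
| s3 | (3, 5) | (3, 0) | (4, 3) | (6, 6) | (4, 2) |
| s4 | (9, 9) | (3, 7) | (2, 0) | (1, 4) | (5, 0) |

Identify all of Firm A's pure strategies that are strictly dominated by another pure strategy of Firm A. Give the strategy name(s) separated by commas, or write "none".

s1

s1: dominated, since s2 does at least as well everywhere (C1: 9>4, C2: 9>5, C3: 3>0, C4: 4>1, C5: 3>2).
s2 is not dominated — it holds its own against s1 at C1 (9>4); s3 at C1 (9>3); s4 at C1 (9=9).
s3: no other strategy beats it everywhere (s1 at C3 (4>0); s2 at C3 (4>3); s4 at C2 (3=3)).
s4 is not dominated — it holds its own against s1 at C1 (9>4); s2 at C1 (9=9); s3 at C1 (9>3).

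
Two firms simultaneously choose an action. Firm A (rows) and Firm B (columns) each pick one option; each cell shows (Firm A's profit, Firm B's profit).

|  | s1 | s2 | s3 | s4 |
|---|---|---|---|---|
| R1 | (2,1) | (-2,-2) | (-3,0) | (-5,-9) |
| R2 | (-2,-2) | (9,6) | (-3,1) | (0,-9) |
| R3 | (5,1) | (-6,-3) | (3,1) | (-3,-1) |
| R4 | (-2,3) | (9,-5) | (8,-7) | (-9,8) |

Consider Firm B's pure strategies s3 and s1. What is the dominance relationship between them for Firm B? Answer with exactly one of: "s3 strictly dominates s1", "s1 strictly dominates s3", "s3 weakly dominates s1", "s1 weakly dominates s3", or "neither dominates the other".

s3's payoffs vs s1's, by Firm A's action — R1: 0<1, R2: 1>-2, R3: 1=1, R4: -7<3.
s3 does better at R2 but worse at R1, R4; neither strategy dominates the other.

neither dominates the other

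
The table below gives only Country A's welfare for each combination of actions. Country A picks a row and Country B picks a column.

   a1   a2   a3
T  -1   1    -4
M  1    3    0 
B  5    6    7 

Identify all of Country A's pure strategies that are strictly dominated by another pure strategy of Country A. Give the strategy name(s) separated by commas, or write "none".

T, M

M strictly dominates T — a1: 1>-1, a2: 3>1, a3: 0>-4.
M is strictly dominated by B (a1: 5>1, a2: 6>3, a3: 7>0).
Nothing dominates B: T at a1 (5>-1); M at a1 (5>1).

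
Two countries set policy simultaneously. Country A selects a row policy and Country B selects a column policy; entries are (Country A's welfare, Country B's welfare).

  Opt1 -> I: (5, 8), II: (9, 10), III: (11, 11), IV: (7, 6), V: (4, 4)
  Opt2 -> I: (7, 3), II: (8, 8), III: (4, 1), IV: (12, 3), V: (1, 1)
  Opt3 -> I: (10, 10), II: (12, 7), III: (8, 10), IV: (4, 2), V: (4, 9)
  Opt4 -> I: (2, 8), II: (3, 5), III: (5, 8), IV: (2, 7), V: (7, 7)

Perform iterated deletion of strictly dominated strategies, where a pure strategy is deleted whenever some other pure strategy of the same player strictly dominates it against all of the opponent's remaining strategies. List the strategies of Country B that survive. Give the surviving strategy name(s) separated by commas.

I, III

Column V is eliminated: I beats it against every remaining row (Opt1: 8>4, Opt2: 3>1, Opt3: 10>9, Opt4: 8>7).
For Country A, Opt1 strictly dominates Opt4 on the remaining columns (I: 5>2, II: 9>3, III: 11>5, IV: 7>2); eliminate Opt4.
For Country B, II strictly dominates IV on the remaining rows (Opt1: 10>6, Opt2: 8>3, Opt3: 7>2); eliminate IV.
Country A's strategy Opt2 is strictly dominated by Opt3 (I: 10>7, II: 12>8, III: 8>4) and is removed.
Column II is eliminated: III beats it against every remaining row (Opt1: 11>10, Opt3: 10>7).
Among the remaining strategies, none is strictly dominated by another pure strategy of the same player, so the elimination stops.
Surviving strategies — Country A: {Opt1, Opt3}; Country B: {I, III}.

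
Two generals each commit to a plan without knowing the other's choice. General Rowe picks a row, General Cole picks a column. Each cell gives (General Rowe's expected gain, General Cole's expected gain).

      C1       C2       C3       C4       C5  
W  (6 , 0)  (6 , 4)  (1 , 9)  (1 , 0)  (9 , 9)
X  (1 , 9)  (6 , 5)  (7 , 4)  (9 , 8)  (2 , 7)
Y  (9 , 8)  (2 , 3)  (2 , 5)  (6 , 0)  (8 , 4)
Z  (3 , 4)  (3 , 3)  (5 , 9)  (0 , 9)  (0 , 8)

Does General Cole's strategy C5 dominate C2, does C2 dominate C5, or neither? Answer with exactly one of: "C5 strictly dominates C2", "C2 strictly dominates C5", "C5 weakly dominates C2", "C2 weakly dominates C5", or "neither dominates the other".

C5's payoffs vs C2's, by General Rowe's action — W: 9>4, X: 7>5, Y: 4>3, Z: 8>3.
Every comparison favours C5, so C5 strictly dominates C2.

C5 strictly dominates C2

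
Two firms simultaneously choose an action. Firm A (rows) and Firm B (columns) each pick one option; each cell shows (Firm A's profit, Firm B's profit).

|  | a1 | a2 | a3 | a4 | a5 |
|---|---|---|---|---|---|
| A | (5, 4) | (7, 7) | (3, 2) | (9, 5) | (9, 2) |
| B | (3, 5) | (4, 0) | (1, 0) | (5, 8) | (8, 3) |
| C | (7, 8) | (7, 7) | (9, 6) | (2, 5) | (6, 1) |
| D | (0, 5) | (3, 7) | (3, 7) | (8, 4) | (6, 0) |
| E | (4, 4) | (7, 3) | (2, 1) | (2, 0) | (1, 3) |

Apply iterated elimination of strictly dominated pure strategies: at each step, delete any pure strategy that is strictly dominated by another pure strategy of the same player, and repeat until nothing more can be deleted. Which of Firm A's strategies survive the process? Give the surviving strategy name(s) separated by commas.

Firm A's strategy B is strictly dominated by A (a1: 5>3, a2: 7>4, a3: 3>1, a4: 9>5, a5: 9>8) and is removed.
Column a4 is eliminated: a2 beats it against every remaining row (A: 7>5, C: 7>5, D: 7>4, E: 3>0).
For Firm B, a1 strictly dominates a5 on the remaining rows (A: 4>2, C: 8>1, D: 5>0, E: 4>3); eliminate a5.
Firm A's strategy D is strictly dominated by C (a1: 7>0, a2: 7>3, a3: 9>3) and is removed.
Column a3 is eliminated: a1 beats it against every remaining row (A: 4>2, C: 8>6, E: 4>1).
Among the remaining strategies, none is strictly dominated by another pure strategy of the same player, so the elimination stops.
Surviving strategies — Firm A: {A, C, E}; Firm B: {a1, a2}.

A, C, E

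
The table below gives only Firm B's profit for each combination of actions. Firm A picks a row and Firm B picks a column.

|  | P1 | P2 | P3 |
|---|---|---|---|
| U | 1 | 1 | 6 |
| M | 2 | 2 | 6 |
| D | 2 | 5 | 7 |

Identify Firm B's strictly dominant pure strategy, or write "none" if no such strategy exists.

P3

P3 vs P1: U: 6>1, M: 6>2, D: 7>2.
P3 vs P2: U: 6>1, M: 6>2, D: 7>5.
P3 strictly beats every other strategy against every opponent action, so it is strictly dominant.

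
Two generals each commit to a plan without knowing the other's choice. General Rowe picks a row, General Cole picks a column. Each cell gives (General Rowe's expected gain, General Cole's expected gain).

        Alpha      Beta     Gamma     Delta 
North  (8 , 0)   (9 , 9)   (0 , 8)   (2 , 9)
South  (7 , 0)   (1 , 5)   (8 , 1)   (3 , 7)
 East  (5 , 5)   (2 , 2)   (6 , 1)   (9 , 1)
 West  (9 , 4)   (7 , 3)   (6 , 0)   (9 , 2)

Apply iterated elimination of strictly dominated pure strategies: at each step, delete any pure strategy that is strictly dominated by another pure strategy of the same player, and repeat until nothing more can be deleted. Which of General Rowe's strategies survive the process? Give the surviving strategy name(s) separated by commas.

North, East, West

General Cole's strategy Gamma is strictly dominated by Beta (North: 9>8, South: 5>1, East: 2>1, West: 3>0) and is removed.
General Rowe's strategy South is strictly dominated by West (Alpha: 9>7, Beta: 7>1, Delta: 9>3) and is removed.
Among the remaining strategies, none is strictly dominated by another pure strategy of the same player, so the elimination stops.
Surviving strategies — General Rowe: {North, East, West}; General Cole: {Alpha, Beta, Delta}.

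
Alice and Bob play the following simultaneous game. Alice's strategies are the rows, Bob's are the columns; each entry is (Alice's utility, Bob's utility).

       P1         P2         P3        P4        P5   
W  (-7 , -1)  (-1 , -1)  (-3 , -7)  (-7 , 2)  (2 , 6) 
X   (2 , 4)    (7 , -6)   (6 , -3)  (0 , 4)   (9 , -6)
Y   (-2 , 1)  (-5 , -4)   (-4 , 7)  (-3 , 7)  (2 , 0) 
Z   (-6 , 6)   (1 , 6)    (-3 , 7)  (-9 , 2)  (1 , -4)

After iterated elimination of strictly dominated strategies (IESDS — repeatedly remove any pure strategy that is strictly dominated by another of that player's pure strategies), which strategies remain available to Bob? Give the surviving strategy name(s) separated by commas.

Row W is eliminated: X beats it against every remaining column (P1: 2>-7, P2: 7>-1, P3: 6>-3, P4: 0>-7, P5: 9>2).
Alice's strategy Y is strictly dominated by X (P1: 2>-2, P2: 7>-5, P3: 6>-4, P4: 0>-3, P5: 9>2) and is removed.
Alice's strategy Z is strictly dominated by X (P1: 2>-6, P2: 7>1, P3: 6>-3, P4: 0>-9, P5: 9>1) and is removed.
Bob's strategy P2 is strictly dominated by P1 (X: 4>-6) and is removed.
For Bob, P1 strictly dominates P3 on the remaining rows (X: 4>-3); eliminate P3.
Bob's strategy P5 is strictly dominated by P1 (X: 4>-6) and is removed.
Among the remaining strategies, none is strictly dominated by another pure strategy of the same player, so the elimination stops.
Surviving strategies — Alice: {X}; Bob: {P1, P4}.

P1, P4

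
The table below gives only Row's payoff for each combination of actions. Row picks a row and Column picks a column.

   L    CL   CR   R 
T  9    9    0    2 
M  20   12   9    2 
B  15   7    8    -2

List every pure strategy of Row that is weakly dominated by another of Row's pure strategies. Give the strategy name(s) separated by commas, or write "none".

T: dominated, since M does at least as well everywhere (L: 20>9, CL: 12>9, CR: 9>0, R: 2=2).
M is not dominated — it holds its own against T at L (20>9); B at L (20>15).
B is weakly dominated by M (L: 20>15, CL: 12>7, CR: 9>8, R: 2>-2).

T, B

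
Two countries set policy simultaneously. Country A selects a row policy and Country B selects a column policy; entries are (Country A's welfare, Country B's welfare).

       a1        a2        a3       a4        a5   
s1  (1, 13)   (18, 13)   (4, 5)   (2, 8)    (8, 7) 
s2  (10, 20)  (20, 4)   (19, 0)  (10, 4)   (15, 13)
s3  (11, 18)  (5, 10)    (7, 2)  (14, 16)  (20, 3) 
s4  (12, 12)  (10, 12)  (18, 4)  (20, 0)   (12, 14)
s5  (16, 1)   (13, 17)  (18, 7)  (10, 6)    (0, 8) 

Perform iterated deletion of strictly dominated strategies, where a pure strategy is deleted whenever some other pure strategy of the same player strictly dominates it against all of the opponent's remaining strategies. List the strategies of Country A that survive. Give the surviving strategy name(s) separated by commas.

s2, s3, s4, s5

Country A's strategy s1 is strictly dominated by s2 (a1: 10>1, a2: 20>18, a3: 19>4, a4: 10>2, a5: 15>8) and is removed.
For Country B, a2 strictly dominates a3 on the remaining rows (s2: 4>0, s3: 10>2, s4: 12>4, s5: 17>7); eliminate a3.
Among the remaining strategies, none is strictly dominated by another pure strategy of the same player, so the elimination stops.
Surviving strategies — Country A: {s2, s3, s4, s5}; Country B: {a1, a2, a4, a5}.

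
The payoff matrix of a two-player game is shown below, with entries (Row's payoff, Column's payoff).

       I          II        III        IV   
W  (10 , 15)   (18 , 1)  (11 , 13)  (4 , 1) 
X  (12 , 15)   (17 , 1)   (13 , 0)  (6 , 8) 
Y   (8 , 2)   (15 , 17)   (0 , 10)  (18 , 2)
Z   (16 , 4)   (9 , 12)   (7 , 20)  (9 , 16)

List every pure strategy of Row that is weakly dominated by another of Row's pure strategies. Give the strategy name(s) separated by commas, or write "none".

Nothing dominates W: X at II (18>17); Y at I (10>8); Z at II (18>9).
Nothing dominates X: W at I (12>10); Y at I (12>8); Z at II (17>9).
Y: no other strategy beats it everywhere (W at IV (18>4); X at IV (18>6); Z at II (15>9)).
Z: no other strategy beats it everywhere (W at I (16>10); X at I (16>12); Y at I (16>8)).

none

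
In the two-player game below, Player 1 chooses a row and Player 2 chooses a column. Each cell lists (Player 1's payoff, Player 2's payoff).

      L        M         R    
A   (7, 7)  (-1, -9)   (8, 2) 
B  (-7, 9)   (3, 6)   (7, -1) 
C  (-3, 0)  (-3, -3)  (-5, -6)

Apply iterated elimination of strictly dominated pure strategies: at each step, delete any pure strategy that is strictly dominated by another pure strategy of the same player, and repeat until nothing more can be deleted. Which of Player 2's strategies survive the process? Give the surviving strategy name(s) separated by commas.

L

For Player 1, A strictly dominates C on the remaining columns (L: 7>-3, M: -1>-3, R: 8>-5); eliminate C.
Column M is eliminated: L beats it against every remaining row (A: 7>-9, B: 9>6).
Row B is eliminated: A beats it against every remaining column (L: 7>-7, R: 8>7).
Player 2's strategy R is strictly dominated by L (A: 7>2) and is removed.
Among the remaining strategies, none is strictly dominated by another pure strategy of the same player, so the elimination stops.
Surviving strategies — Player 1: {A}; Player 2: {L}.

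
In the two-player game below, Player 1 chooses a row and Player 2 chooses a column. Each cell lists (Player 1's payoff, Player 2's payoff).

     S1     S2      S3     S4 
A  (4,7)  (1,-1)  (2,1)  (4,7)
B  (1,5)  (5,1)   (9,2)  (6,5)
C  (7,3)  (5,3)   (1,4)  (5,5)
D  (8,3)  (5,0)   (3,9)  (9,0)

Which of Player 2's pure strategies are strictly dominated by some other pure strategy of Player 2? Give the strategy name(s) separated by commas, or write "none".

Nothing dominates S1: S2 at A (7>-1); S3 at A (7>1); S4 at A (7=7).
S2 is strictly dominated by S3 (A: 1>-1, B: 2>1, C: 4>3, D: 9>0).
S3: no other strategy beats it everywhere (S1 at C (4>3); S2 at A (1>-1); S4 at D (9>0)).
S4: no other strategy beats it everywhere (S1 at A (7=7); S2 at A (7>-1); S3 at A (7>1)).

S2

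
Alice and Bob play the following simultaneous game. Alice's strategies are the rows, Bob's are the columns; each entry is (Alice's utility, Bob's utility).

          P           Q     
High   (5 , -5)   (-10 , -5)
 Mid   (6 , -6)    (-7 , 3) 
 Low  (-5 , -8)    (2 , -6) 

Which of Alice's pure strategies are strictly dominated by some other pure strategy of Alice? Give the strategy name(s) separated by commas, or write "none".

Mid strictly dominates High — P: 6>5, Q: -7>-10.
Mid: no other strategy beats it everywhere (High at P (6>5); Low at P (6>-5)).
Nothing dominates Low: High at Q (2>-10); Mid at Q (2>-7).

High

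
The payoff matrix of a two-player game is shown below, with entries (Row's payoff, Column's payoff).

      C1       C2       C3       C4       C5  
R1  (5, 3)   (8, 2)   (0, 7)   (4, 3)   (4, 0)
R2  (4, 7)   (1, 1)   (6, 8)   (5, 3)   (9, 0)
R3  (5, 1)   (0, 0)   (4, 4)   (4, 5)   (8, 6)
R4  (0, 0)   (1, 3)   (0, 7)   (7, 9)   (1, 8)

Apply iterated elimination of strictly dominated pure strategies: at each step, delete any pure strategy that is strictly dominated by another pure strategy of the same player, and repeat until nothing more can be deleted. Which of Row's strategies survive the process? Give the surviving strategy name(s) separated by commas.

R2, R4

Column C1 is eliminated: C3 beats it against every remaining row (R1: 7>3, R2: 8>7, R3: 4>1, R4: 7>0).
Row R3 is eliminated: R2 beats it against every remaining column (C2: 1>0, C3: 6>4, C4: 5>4, C5: 9>8).
For Column, C3 strictly dominates C2 on the remaining rows (R1: 7>2, R2: 8>1, R4: 7>3); eliminate C2.
Row's strategy R1 is strictly dominated by R2 (C3: 6>0, C4: 5>4, C5: 9>4) and is removed.
For Column, C4 strictly dominates C5 on the remaining rows (R2: 3>0, R4: 9>8); eliminate C5.
Among the remaining strategies, none is strictly dominated by another pure strategy of the same player, so the elimination stops.
Surviving strategies — Row: {R2, R4}; Column: {C3, C4}.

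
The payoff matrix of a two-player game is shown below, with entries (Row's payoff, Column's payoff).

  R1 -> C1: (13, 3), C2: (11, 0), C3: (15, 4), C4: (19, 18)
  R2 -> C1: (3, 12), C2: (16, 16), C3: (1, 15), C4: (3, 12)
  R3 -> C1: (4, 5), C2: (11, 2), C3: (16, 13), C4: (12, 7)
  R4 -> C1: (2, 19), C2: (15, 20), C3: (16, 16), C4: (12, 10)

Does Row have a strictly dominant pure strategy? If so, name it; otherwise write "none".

R1 fails to dominate R2 at C2 (11<16).
R2 fails to dominate R1 at C1 (3<13).
R3 fails to dominate R1 at C1 (4<13).
R4 fails to dominate R1 at C1 (2<13).
No single strategy dominates all the others.

none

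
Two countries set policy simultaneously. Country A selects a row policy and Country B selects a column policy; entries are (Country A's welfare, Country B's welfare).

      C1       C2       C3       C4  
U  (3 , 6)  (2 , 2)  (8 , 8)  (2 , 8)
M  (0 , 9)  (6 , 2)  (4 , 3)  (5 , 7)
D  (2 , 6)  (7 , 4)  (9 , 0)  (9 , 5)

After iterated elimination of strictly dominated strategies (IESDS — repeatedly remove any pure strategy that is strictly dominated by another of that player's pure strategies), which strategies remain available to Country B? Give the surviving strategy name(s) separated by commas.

C1, C3, C4

For Country A, D strictly dominates M on the remaining columns (C1: 2>0, C2: 7>6, C3: 9>4, C4: 9>5); eliminate M.
For Country B, C1 strictly dominates C2 on the remaining rows (U: 6>2, D: 6>4); eliminate C2.
Among the remaining strategies, none is strictly dominated by another pure strategy of the same player, so the elimination stops.
Surviving strategies — Country A: {U, D}; Country B: {C1, C3, C4}.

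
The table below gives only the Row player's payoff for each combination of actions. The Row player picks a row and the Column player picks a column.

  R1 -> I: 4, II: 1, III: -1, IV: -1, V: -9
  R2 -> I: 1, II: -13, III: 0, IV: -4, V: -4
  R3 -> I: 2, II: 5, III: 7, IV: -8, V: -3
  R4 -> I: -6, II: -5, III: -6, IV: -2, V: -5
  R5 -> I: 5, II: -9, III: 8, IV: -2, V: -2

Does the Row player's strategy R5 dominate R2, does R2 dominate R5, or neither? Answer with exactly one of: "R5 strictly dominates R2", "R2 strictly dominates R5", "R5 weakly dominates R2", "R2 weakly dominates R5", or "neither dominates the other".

Compare R5 to R2 across each choice by the Column player: I: 5>1, II: -9>-13, III: 8>0, IV: -2>-4, V: -2>-4.
R5 gives a strictly higher payoff against each choice by the Column player, so R5 strictly dominates R2.

R5 strictly dominates R2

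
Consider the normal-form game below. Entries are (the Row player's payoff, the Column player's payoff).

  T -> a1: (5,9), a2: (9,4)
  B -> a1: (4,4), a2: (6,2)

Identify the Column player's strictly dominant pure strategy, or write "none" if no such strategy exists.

a1

a1 vs a2: T: 9>4, B: 4>2.
a1 strictly beats every other strategy against every opponent action, so it is strictly dominant.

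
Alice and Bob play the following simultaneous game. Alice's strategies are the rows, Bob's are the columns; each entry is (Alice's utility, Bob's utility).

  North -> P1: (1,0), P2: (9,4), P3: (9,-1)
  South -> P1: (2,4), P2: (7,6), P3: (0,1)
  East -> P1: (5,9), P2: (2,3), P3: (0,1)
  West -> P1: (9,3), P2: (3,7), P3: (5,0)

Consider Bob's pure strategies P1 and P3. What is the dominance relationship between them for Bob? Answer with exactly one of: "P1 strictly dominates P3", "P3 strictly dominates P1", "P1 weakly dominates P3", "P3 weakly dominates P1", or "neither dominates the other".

P1 strictly dominates P3

P1's payoffs vs P3's, by Alice's action — North: 0>-1, South: 4>1, East: 9>1, West: 3>0.
P1 gives a strictly higher payoff against every action of Alice, so P1 strictly dominates P3.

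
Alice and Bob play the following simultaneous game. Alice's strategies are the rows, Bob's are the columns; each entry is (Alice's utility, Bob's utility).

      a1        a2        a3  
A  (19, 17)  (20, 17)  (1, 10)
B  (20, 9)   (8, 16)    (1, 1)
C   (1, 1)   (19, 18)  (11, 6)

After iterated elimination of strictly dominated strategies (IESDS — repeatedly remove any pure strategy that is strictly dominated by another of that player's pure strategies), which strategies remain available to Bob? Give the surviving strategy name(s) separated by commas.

a1, a2

For Bob, a2 strictly dominates a3 on the remaining rows (A: 17>10, B: 16>1, C: 18>6); eliminate a3.
For Alice, A strictly dominates C on the remaining columns (a1: 19>1, a2: 20>19); eliminate C.
Among the remaining strategies, none is strictly dominated by another pure strategy of the same player, so the elimination stops.
Surviving strategies — Alice: {A, B}; Bob: {a1, a2}.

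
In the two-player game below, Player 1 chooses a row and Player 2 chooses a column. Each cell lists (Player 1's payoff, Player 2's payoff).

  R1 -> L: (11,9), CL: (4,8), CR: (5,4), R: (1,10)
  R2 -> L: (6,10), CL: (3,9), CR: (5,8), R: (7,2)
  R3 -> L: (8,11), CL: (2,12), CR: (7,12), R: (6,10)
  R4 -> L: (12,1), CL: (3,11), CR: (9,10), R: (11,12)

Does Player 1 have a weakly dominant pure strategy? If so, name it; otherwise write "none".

R1 fails to dominate R2 at R (1<7).
R2 fails to dominate R1 at L (6<11).
R3 fails to dominate R1 at L (8<11).
R4 fails to dominate R1 at CL (3<4).
No single strategy dominates all the others.

none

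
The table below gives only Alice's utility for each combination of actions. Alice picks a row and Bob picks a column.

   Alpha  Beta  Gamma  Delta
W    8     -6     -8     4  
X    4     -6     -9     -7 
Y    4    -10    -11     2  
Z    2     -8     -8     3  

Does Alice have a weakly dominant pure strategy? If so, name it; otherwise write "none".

W vs X: Alpha: 8>4, Beta: -6=-6, Gamma: -8>-9, Delta: 4>-7.
W vs Y: Alpha: 8>4, Beta: -6>-10, Gamma: -8>-11, Delta: 4>2.
W vs Z: Alpha: 8>2, Beta: -6>-8, Gamma: -8=-8, Delta: 4>3.
W is at least as good as every other strategy against every opponent action, so it is weakly dominant.

W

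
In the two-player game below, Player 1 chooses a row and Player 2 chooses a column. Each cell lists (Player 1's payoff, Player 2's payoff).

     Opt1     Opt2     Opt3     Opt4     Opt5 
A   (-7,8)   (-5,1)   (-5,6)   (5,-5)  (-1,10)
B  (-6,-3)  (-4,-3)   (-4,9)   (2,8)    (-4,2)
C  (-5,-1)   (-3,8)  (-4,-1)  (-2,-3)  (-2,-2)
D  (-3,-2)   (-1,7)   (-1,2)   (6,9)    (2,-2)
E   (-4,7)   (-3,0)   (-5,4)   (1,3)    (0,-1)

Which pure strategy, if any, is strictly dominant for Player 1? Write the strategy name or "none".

D

D vs A: Opt1: -3>-7, Opt2: -1>-5, Opt3: -1>-5, Opt4: 6>5, Opt5: 2>-1.
D vs B: Opt1: -3>-6, Opt2: -1>-4, Opt3: -1>-4, Opt4: 6>2, Opt5: 2>-4.
D vs C: Opt1: -3>-5, Opt2: -1>-3, Opt3: -1>-4, Opt4: 6>-2, Opt5: 2>-2.
D vs E: Opt1: -3>-4, Opt2: -1>-3, Opt3: -1>-5, Opt4: 6>1, Opt5: 2>0.
D strictly beats every other strategy against every opponent action, so it is strictly dominant.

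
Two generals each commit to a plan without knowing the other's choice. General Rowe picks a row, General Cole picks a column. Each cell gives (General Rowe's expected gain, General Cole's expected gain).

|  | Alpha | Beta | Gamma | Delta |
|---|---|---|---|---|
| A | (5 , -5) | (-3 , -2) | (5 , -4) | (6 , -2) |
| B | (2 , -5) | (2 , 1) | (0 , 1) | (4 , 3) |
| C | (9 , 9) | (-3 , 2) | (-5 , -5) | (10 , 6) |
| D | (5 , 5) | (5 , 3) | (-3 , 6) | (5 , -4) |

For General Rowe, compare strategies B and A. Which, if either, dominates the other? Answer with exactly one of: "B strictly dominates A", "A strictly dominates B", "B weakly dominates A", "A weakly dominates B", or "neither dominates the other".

neither dominates the other

Compare B to A across each choice by General Cole: Alpha: 2<5, Beta: 2>-3, Gamma: 0<5, Delta: 4<6.
B does better at Beta but worse at Alpha, Gamma, Delta; neither strategy dominates the other.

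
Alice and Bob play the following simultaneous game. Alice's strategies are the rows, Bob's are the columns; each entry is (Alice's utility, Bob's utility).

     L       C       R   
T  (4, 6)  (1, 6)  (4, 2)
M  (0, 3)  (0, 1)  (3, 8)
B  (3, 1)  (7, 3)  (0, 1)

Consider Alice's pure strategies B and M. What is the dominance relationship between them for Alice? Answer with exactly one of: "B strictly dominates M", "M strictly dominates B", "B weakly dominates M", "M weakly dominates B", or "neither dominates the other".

neither dominates the other

Compare B to M across each choice by Bob: L: 3>0, C: 7>0, R: 0<3.
B does better at L, C but worse at R; neither strategy dominates the other.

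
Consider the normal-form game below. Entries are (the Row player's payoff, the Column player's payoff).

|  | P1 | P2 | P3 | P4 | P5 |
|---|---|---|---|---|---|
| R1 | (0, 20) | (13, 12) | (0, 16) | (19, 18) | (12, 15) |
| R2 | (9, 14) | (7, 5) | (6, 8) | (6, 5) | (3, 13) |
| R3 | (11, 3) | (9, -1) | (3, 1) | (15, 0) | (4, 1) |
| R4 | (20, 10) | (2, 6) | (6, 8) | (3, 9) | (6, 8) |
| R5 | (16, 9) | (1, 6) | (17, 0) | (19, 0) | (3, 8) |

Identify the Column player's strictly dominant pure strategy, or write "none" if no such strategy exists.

P1 vs P2: R1: 20>12, R2: 14>5, R3: 3>-1, R4: 10>6, R5: 9>6.
P1 vs P3: R1: 20>16, R2: 14>8, R3: 3>1, R4: 10>8, R5: 9>0.
P1 vs P4: R1: 20>18, R2: 14>5, R3: 3>0, R4: 10>9, R5: 9>0.
P1 vs P5: R1: 20>15, R2: 14>13, R3: 3>1, R4: 10>8, R5: 9>8.
P1 strictly beats every other strategy against every opponent action, so it is strictly dominant.

P1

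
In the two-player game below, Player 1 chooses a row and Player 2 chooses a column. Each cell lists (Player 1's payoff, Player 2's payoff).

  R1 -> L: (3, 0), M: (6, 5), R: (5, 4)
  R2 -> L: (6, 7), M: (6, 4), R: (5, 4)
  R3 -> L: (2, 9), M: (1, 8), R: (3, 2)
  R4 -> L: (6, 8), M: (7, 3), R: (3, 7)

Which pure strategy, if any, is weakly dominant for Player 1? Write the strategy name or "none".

R1 fails to dominate R2 at L (3<6).
R2 fails to dominate R4 at M (6<7).
R3 fails to dominate R1 at L (2<3).
R4 fails to dominate R1 at R (3<5).
No single strategy dominates all the others.

none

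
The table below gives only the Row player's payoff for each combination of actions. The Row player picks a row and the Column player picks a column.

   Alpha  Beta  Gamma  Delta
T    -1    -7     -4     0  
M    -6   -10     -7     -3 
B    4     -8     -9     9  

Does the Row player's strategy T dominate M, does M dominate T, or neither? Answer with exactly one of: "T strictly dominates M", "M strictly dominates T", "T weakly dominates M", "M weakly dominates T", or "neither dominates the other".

T's payoffs vs M's, by the Column player's action — Alpha: -1>-6, Beta: -7>-10, Gamma: -4>-7, Delta: 0>-3.
Every comparison favours T, so T strictly dominates M.

T strictly dominates M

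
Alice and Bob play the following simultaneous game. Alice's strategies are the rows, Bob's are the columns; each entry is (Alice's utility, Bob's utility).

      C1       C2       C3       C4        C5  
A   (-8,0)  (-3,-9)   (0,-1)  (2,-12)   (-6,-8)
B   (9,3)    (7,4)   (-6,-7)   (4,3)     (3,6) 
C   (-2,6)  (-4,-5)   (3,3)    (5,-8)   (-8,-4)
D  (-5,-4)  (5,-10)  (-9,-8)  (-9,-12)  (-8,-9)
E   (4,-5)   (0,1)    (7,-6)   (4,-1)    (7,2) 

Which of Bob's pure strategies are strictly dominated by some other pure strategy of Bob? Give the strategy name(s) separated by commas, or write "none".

C2, C3, C4

C1: no other strategy beats it everywhere (C2 at A (0>-9); C3 at A (0>-1); C4 at A (0>-12); C5 at A (0>-8)).
C2 is strictly dominated by C5 (A: -8>-9, B: 6>4, C: -4>-5, D: -9>-10, E: 2>1).
C1 strictly dominates C3 — A: 0>-1, B: 3>-7, C: 6>3, D: -4>-8, E: -5>-6.
C4: dominated, since C2 does at least as well everywhere (A: -9>-12, B: 4>3, C: -5>-8, D: -10>-12, E: 1>-1).
C5: no other strategy beats it everywhere (C1 at B (6>3); C2 at A (-8>-9); C3 at B (6>-7); C4 at A (-8>-12)).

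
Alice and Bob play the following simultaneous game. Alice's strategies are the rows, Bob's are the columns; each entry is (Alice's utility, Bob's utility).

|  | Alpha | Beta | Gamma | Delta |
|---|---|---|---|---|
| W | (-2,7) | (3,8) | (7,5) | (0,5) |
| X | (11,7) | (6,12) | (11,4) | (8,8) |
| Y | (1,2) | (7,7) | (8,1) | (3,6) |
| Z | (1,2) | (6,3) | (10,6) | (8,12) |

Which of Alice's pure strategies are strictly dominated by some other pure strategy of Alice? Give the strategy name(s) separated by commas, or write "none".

W

W: dominated, since X does at least as well everywhere (Alpha: 11>-2, Beta: 6>3, Gamma: 11>7, Delta: 8>0).
Nothing dominates X: W at Alpha (11>-2); Y at Alpha (11>1); Z at Alpha (11>1).
Y: no other strategy beats it everywhere (W at Alpha (1>-2); X at Beta (7>6); Z at Alpha (1=1)).
Z: no other strategy beats it everywhere (W at Alpha (1>-2); X at Beta (6=6); Y at Alpha (1=1)).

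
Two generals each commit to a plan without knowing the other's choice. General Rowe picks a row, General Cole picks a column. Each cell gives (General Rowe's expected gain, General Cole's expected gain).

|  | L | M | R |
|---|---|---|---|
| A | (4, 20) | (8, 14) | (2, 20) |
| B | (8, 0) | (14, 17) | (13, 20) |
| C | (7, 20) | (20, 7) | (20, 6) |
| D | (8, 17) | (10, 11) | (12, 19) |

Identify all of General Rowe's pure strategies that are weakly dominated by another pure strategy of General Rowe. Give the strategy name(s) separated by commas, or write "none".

A, D

B weakly dominates A — L: 8>4, M: 14>8, R: 13>2.
Nothing dominates B: A at L (8>4); C at L (8>7); D at M (14>10).
C: no other strategy beats it everywhere (A at L (7>4); B at M (20>14); D at M (20>10)).
D: dominated, since B does at least as well everywhere (L: 8=8, M: 14>10, R: 13>12).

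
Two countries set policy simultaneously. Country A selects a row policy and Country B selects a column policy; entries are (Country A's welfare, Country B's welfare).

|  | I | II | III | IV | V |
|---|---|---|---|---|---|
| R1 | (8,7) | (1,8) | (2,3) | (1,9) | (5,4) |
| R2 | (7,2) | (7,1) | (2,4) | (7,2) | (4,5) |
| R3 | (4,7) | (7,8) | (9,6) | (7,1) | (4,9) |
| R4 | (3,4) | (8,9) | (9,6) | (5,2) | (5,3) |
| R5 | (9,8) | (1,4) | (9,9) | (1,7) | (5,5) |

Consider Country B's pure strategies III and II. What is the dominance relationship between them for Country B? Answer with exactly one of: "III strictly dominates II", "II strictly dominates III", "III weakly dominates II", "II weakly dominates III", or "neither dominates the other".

Compare III to II across each choice by Country A: R1: 3<8, R2: 4>1, R3: 6<8, R4: 6<9, R5: 9>4.
III does better at R2, R5 but worse at R1, R3, R4; neither strategy dominates the other.

neither dominates the other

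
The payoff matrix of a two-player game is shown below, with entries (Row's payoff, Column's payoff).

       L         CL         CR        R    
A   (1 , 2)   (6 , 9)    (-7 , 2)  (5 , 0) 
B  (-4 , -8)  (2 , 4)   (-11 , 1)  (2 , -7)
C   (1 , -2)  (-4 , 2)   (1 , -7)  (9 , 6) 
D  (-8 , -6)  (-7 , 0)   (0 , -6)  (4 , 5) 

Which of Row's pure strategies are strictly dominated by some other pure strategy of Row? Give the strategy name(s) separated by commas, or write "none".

A is not dominated — it holds its own against B at L (1>-4); C at L (1=1); D at L (1>-8).
B is strictly dominated by A (L: 1>-4, CL: 6>2, CR: -7>-11, R: 5>2).
C: no other strategy beats it everywhere (A at L (1=1); B at L (1>-4); D at L (1>-8)).
C strictly dominates D — L: 1>-8, CL: -4>-7, CR: 1>0, R: 9>4.

B, D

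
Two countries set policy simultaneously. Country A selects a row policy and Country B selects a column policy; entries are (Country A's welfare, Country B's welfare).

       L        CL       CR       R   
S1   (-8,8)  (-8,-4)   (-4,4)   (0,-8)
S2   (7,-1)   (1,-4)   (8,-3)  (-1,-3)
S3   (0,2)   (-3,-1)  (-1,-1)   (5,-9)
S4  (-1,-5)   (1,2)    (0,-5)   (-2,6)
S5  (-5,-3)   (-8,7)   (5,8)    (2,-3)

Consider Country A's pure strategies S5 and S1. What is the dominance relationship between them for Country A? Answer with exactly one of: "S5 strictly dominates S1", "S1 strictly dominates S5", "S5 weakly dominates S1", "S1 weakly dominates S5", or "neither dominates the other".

Compare S5 to S1 across every action of Country B: L: -5>-8, CL: -8=-8, CR: 5>-4, R: 2>0.
S5 is at least as good everywhere and strictly better somewhere (tied only at CL), so S5 weakly but not strictly dominates S1.

S5 weakly dominates S1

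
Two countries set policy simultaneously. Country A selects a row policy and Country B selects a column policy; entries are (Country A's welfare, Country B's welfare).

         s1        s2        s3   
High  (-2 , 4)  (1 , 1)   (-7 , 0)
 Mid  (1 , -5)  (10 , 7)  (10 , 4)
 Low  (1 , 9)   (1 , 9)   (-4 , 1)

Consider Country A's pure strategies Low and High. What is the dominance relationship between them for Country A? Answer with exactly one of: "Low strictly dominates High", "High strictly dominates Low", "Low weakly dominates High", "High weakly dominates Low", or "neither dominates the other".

Low weakly dominates High

Low's payoffs vs High's, by Country B's action — s1: 1>-2, s2: 1=1, s3: -4>-7.
Low is at least as good everywhere and strictly better somewhere (tied only at s2), so Low weakly but not strictly dominates High.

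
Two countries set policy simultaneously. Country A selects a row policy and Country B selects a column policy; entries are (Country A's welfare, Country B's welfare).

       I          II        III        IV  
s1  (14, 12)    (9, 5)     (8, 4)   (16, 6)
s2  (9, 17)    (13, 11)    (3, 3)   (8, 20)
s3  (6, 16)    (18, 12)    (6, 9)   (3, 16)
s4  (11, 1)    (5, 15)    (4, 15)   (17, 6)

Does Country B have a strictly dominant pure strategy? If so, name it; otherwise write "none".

I fails to dominate II at s4 (1<15).
II fails to dominate I at s1 (5<12).
III fails to dominate I at s1 (4<12).
IV fails to dominate I at s1 (6<12).
No single strategy dominates all the others.

none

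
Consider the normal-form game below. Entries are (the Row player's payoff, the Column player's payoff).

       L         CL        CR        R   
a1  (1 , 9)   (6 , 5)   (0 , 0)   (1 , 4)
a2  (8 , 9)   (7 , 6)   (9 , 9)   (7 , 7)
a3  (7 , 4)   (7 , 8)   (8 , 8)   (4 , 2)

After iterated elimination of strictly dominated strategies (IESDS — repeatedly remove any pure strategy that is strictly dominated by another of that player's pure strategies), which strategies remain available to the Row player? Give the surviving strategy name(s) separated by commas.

a2, a3

Row a1 is eliminated: a2 beats it against every remaining column (L: 8>1, CL: 7>6, CR: 9>0, R: 7>1).
The Column player's strategy R is strictly dominated by L (a2: 9>7, a3: 4>2) and is removed.
Among the remaining strategies, none is strictly dominated by another pure strategy of the same player, so the elimination stops.
Surviving strategies — the Row player: {a2, a3}; the Column player: {L, CL, CR}.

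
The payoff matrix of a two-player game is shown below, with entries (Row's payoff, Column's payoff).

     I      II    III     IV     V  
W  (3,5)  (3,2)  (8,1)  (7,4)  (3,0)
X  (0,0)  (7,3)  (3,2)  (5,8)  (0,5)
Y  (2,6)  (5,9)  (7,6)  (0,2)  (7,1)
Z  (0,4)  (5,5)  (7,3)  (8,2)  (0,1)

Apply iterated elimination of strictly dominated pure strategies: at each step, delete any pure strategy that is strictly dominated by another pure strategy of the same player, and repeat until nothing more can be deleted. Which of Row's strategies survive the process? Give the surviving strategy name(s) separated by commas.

W, X, Y, Z

For Column, II strictly dominates III on the remaining rows (W: 2>1, X: 3>2, Y: 9>6, Z: 5>3); eliminate III.
Column V is eliminated: IV beats it against every remaining row (W: 4>0, X: 8>5, Y: 2>1, Z: 2>1).
Among the remaining strategies, none is strictly dominated by another pure strategy of the same player, so the elimination stops.
Surviving strategies — Row: {W, X, Y, Z}; Column: {I, II, IV}.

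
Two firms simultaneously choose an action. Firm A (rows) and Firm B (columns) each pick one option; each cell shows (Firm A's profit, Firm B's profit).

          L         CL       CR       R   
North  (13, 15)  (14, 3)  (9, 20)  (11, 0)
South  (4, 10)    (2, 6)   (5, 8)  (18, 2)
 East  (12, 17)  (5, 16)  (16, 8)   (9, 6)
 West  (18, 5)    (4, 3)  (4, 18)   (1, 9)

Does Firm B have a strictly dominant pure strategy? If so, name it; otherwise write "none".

none

L fails to dominate CR at North (15<20).
CL fails to dominate L at North (3<15).
CR fails to dominate L at South (8<10).
R fails to dominate L at North (0<15).
No single strategy dominates all the others.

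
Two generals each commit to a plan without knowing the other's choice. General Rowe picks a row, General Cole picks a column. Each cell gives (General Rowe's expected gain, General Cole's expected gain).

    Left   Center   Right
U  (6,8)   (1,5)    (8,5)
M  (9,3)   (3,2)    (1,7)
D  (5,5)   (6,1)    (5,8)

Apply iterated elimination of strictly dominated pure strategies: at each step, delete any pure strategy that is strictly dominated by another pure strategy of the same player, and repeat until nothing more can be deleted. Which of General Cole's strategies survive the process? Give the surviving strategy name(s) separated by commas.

Left, Right

For General Cole, Left strictly dominates Center on the remaining rows (U: 8>5, M: 3>2, D: 5>1); eliminate Center.
General Rowe's strategy D is strictly dominated by U (Left: 6>5, Right: 8>5) and is removed.
Among the remaining strategies, none is strictly dominated by another pure strategy of the same player, so the elimination stops.
Surviving strategies — General Rowe: {U, M}; General Cole: {Left, Right}.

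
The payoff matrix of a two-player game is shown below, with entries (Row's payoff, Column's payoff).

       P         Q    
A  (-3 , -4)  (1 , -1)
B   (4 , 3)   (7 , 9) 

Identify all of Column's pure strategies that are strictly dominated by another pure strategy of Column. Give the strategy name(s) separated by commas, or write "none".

P

Q strictly dominates P — A: -1>-4, B: 9>3.
Q is not dominated — it holds its own against P at A (-1>-4).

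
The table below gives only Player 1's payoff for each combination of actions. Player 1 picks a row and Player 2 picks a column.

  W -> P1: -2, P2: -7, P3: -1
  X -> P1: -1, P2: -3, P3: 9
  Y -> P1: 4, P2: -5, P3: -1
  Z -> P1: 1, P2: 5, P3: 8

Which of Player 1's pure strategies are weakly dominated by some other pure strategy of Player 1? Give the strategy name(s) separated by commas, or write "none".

X weakly dominates W — P1: -1>-2, P2: -3>-7, P3: 9>-1.
X is not dominated — it holds its own against W at P1 (-1>-2); Y at P2 (-3>-5); Z at P3 (9>8).
Y: no other strategy beats it everywhere (W at P1 (4>-2); X at P1 (4>-1); Z at P1 (4>1)).
Z: no other strategy beats it everywhere (W at P1 (1>-2); X at P1 (1>-1); Y at P2 (5>-5)).

W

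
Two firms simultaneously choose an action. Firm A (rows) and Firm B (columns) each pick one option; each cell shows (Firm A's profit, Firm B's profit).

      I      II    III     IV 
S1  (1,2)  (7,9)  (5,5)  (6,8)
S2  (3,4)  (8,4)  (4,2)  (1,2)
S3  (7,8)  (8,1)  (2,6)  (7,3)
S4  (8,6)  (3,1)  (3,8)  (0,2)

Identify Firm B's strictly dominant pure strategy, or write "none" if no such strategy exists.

I fails to dominate II at S1 (2<9).
II fails to dominate I at S2 (4=4).
III fails to dominate I at S2 (2<4).
IV fails to dominate I at S2 (2<4).
No single strategy dominates all the others.

none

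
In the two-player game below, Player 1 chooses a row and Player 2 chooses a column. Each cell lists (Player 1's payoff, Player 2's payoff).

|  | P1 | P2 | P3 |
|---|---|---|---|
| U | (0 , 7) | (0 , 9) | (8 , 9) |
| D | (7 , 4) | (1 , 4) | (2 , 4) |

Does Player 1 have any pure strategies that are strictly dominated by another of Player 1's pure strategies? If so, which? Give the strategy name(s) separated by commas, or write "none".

none

Nothing dominates U: D at P3 (8>2).
Nothing dominates D: U at P1 (7>0).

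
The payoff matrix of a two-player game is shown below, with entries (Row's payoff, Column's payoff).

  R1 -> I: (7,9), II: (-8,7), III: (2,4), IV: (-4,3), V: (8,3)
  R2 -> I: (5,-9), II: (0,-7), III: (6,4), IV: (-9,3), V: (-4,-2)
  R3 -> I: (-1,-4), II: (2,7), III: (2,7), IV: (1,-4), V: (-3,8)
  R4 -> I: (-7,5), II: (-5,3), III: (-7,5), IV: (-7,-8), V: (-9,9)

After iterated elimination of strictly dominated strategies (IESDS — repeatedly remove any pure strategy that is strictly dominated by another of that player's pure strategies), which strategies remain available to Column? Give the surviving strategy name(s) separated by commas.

Row's strategy R4 is strictly dominated by R3 (I: -1>-7, II: 2>-5, III: 2>-7, IV: 1>-7, V: -3>-9) and is removed.
Column IV is eliminated: III beats it against every remaining row (R1: 4>3, R2: 4>3, R3: 7>-4).
Among the remaining strategies, none is strictly dominated by another pure strategy of the same player, so the elimination stops.
Surviving strategies — Row: {R1, R2, R3}; Column: {I, II, III, V}.

I, II, III, V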